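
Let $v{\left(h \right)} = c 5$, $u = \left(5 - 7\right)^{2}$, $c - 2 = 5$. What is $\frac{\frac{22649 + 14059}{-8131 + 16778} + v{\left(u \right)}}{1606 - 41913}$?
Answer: $- \frac{339353}{348534629} \approx -0.00097366$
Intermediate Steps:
$c = 7$ ($c = 2 + 5 = 7$)
$u = 4$ ($u = \left(-2\right)^{2} = 4$)
$v{\left(h \right)} = 35$ ($v{\left(h \right)} = 7 \cdot 5 = 35$)
$\frac{\frac{22649 + 14059}{-8131 + 16778} + v{\left(u \right)}}{1606 - 41913} = \frac{\frac{22649 + 14059}{-8131 + 16778} + 35}{1606 - 41913} = \frac{\frac{36708}{8647} + 35}{-40307} = \left(36708 \cdot \frac{1}{8647} + 35\right) \left(- \frac{1}{40307}\right) = \left(\frac{36708}{8647} + 35\right) \left(- \frac{1}{40307}\right) = \frac{339353}{8647} \left(- \frac{1}{40307}\right) = - \frac{339353}{348534629}$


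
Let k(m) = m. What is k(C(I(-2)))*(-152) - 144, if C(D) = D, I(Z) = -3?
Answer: 312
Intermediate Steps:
k(C(I(-2)))*(-152) - 144 = -3*(-152) - 144 = 456 - 144 = 312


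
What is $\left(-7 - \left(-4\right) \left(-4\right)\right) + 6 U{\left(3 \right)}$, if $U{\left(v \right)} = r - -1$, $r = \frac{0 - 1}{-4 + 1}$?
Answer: $-15$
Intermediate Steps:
$r = \frac{1}{3}$ ($r = - \frac{1}{-3} = \left(-1\right) \left(- \frac{1}{3}\right) = \frac{1}{3} \approx 0.33333$)
$U{\left(v \right)} = \frac{4}{3}$ ($U{\left(v \right)} = \frac{1}{3} - -1 = \frac{1}{3} + 1 = \frac{4}{3}$)
$\left(-7 - \left(-4\right) \left(-4\right)\right) + 6 U{\left(3 \right)} = \left(-7 - \left(-4\right) \left(-4\right)\right) + 6 \cdot \frac{4}{3} = \left(-7 - 16\right) + 8 = -23 + 8 = -15$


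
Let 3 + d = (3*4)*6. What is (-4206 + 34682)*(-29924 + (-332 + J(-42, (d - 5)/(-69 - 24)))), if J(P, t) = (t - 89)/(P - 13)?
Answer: -4716194493124/5115 ≈ -9.2203e+8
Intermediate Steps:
d = 69 (d = -3 + (3*4)*6 = -3 + 12*6 = -3 + 72 = 69)
J(P, t) = (-89 + t)/(-13 + P)
(-4206 + 34682)*(-29924 + (-332 + J(-42, (d - 5)/(-69 - 24)))) = (-4206 + 34682)*(-29924 + (-332 + (-89 + (69 - 5)/(-69 - 24))/(-13 - 42))) = 30476*(-29924 + (-332 + (-89 + 64/(-93))/(-55))) = 30476*(-29924 + (-332 - (-89 + 64*(-1/93))/55)) = 30476*(-29924 + (-332 - (-89 - 64/93)/55)) = 30476*(-29924 + (-332 - 1/55*(-8341/93))) = 30476*(-29924 + (-332 + 8341/5115)) = 30476*(-29924 - 1689839/5115) = 30476*(-154751099/5115) = -4716194493124/5115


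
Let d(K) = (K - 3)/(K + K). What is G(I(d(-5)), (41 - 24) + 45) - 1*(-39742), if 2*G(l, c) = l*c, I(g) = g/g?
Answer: 39773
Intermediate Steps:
d(K) = (-3 + K)/(2*K) (d(K) = (-3 + K)/((2*K)) = (-3 + K)*(1/(2*K)) = (-3 + K)/(2*K))
I(g) = 1
G(l, c) = c*l/2 (G(l, c) = (l*c)/2 = (c*l)/2 = c*l/2)
G(I(d(-5)), (41 - 24) + 45) - 1*(-39742) = (½)*((41 - 24) + 45)*1 - 1*(-39742) = (½)*(17 + 45)*1 + 39742 = (½)*62*1 + 39742 = 31 + 39742 = 39773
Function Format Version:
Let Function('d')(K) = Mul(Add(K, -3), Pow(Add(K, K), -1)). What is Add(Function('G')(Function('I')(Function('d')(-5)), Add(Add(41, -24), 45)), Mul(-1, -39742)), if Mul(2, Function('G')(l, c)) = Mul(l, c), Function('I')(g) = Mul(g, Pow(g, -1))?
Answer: 39773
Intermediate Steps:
Function('d')(K) = Mul(Rational(1, 2), Pow(K, -1), Add(-3, K)) (Function('d')(K) = Mul(Add(-3, K), Pow(Mul(2, K), -1)) = Mul(Add(-3, K), Mul(Rational(1, 2), Pow(K, -1))) = Mul(Rational(1, 2), Pow(K, -1), Add(-3, K)))
Function('I')(g) = 1
Function('G')(l, c) = Mul(Rational(1, 2), c, l) (Function('G')(l, c) = Mul(Rational(1, 2), Mul(l, c)) = Mul(Rational(1, 2), Mul(c, l)) = Mul(Rational(1, 2), c, l))
Add(Function('G')(Function('I')(Function('d')(-5)), Add(Add(41, -24), 45)), Mul(-1, -39742)) = Add(Mul(Rational(1, 2), Add(Add(41, -24), 45), 1), Mul(-1, -39742)) = Add(Mul(Rational(1, 2), Add(17, 45), 1), 39742) = Add(Mul(Rational(1, 2), 62, 1), 39742) = Add(31, 39742) = 39773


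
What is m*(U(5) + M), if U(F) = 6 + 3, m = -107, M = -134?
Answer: 13375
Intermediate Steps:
U(F) = 9
m*(U(5) + M) = -107*(9 - 134) = -107*(-125) = 13375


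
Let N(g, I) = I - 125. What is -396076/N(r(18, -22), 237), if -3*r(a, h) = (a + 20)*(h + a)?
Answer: -99019/28 ≈ -3536.4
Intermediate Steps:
r(a, h) = -(20 + a)*(a + h)/3 (r(a, h) = -(a + 20)*(h + a)/3 = -(20 + a)*(a + h)/3)
N(g, I) = -125 + I
-396076/N(r(18, -22), 237) = -396076/(-125 + 237) = -396076/112 = -396076*1/112 = -99019/28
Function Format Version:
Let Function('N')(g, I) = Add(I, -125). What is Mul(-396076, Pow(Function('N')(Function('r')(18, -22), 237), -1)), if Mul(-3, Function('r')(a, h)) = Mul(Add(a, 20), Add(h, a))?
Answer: Rational(-99019, 28) ≈ -3536.4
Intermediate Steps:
Function('r')(a, h) = Mul(Rational(-1, 3), Add(20, a), Add(a, h)) (Function('r')(a, h) = Mul(Rational(-1, 3), Mul(Add(a, 20), Add(h, a))) = Mul(Rational(-1, 3), Mul(Add(20, a), Add(a, h))) = Mul(Rational(-1, 3), Add(20, a), Add(a, h)))
Function('N')(g, I) = Add(-125, I)
Mul(-396076, Pow(Function('N')(Function('r')(18, -22), 237), -1)) = Mul(-396076, Pow(Add(-125, 237), -1)) = Mul(-396076, Pow(112, -1)) = Mul(-396076, Rational(1, 112)) = Rational(-99019, 28)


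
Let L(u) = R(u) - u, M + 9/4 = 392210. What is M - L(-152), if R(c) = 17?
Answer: 1568155/4 ≈ 3.9204e+5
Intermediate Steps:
M = 1568831/4 (M = -9/4 + 392210 = 1568831/4 ≈ 3.9221e+5)
L(u) = 17 - u
M - L(-152) = 1568831/4 - (17 - 1*(-152)) = 1568831/4 - (17 + 152) = 1568831/4 - 1*169 = 1568831/4 - 169 = 1568155/4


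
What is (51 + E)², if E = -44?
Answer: 49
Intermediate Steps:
(51 + E)² = (51 - 44)² = 7² = 49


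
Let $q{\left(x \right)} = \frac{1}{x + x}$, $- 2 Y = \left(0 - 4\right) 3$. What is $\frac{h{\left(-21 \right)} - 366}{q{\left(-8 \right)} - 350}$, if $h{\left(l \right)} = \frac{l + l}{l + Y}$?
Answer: $\frac{29056}{28005} \approx 1.0375$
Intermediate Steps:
$Y = 6$ ($Y = - \frac{\left(0 - 4\right) 3}{2} = - \frac{\left(-4\right) 3}{2} = \left(- \frac{1}{2}\right) \left(-12\right) = 6$)
$h{\left(l \right)} = \frac{2 l}{6 + l}$ ($h{\left(l \right)} = \frac{l + l}{l + 6} = \frac{2 l}{6 + l}$)
$q{\left(x \right)} = \frac{1}{2 x}$
$\frac{h{\left(-21 \right)} - 366}{q{\left(-8 \right)} - 350} = \frac{2 \left(-21\right) \frac{1}{6 - 21} - 366}{\frac{1}{2 \left(-8\right)} - 350} = \frac{2 \left(-21\right) \frac{1}{-15} - 366}{\frac{1}{2} \left(- \frac{1}{8}\right) - 350} = \frac{2 \left(-21\right) \left(- \frac{1}{15}\right) - 366}{- \frac{1}{16} - 350} = \frac{\frac{14}{5} - 366}{- \frac{5601}{16}} = \left(- \frac{1816}{5}\right) \left(- \frac{16}{5601}\right) = \frac{29056}{28005}$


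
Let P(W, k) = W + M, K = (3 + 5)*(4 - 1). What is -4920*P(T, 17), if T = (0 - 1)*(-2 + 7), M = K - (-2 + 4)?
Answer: -83640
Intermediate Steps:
K = 24 (K = 8*3 = 24)
M = 22 (M = 24 - (-2 + 4) = 24 - 1*2 = 24 - 2 = 22)
T = -5 (T = -1*5 = -5)
P(W, k) = 22 + W (P(W, k) = W + 22 = 22 + W)
-4920*P(T, 17) = -4920*(22 - 5) = -4920*17 = -83640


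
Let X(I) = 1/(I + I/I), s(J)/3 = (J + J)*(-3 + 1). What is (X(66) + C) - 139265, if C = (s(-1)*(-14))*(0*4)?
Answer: -9330754/67 ≈ -1.3927e+5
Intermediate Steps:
s(J) = -12*J (s(J) = 3*((J + J)*(-3 + 1)) = 3*((2*J)*(-2)) = 3*(-4*J) = -12*J)
X(I) = 1/(1 + I) (X(I) = 1/(I + 1) = 1/(1 + I))
C = 0 (C = (-12*(-1)*(-14))*(0*4) = (12*(-14))*0 = -168*0 = 0)
(X(66) + C) - 139265 = (1/(1 + 66) + 0) - 139265 = (1/67 + 0) - 139265 = 1/67 - 139265 = -9330754/67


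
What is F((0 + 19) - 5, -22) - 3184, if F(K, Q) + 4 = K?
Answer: -3174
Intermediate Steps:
F(K, Q) = -4 + K
F((0 + 19) - 5, -22) - 3184 = (-4 + ((0 + 19) - 5)) - 3184 = (-4 + (19 - 5)) - 3184 = (-4 + 14) - 3184 = 10 - 3184 = -3174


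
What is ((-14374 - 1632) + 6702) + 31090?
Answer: 21786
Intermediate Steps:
((-14374 - 1632) + 6702) + 31090 = (-16006 + 6702) + 31090 = -9304 + 31090 = 21786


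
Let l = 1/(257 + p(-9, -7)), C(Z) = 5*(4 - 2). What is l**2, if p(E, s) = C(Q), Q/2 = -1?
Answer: 1/71289 ≈ 1.4027e-5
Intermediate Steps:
Q = -2 (Q = 2*(-1) = -2)
C(Z) = 10 (C(Z) = 5*2 = 10)
p(E, s) = 10
l = 1/267 (l = 1/(257 + 10) = 1/267 ≈ 0.0037453)
l**2 = (1/267)**2 = 1/71289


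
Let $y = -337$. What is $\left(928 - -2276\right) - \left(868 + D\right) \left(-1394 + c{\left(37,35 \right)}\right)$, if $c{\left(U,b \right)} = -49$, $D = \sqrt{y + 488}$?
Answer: $1255728 + 1443 \sqrt{151} \approx 1.2735 \cdot 10^{6}$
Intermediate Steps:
$D = \sqrt{151}$ ($D = \sqrt{-337 + 488} = \sqrt{151} \approx 12.288$)
$\left(928 - -2276\right) - \left(868 + D\right) \left(-1394 + c{\left(37,35 \right)}\right) = \left(928 - -2276\right) - \left(868 + \sqrt{151}\right) \left(-1394 - 49\right) = \left(928 + 2276\right) - \left(868 + \sqrt{151}\right) \left(-1443\right) = 3204 - \left(-1252524 - 1443 \sqrt{151}\right) = 3204 + \left(1252524 + 1443 \sqrt{151}\right) = 1255728 + 1443 \sqrt{151}$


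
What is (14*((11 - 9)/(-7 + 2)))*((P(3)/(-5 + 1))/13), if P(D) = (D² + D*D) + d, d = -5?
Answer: 7/5 ≈ 1.4000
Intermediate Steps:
P(D) = -5 + 2*D² (P(D) = (D² + D*D) - 5 = (D² + D²) - 5 = 2*D² - 5 = -5 + 2*D²)
(14*((11 - 9)/(-7 + 2)))*((P(3)/(-5 + 1))/13) = (14*((11 - 9)/(-7 + 2)))*(((-5 + 2*3²)/(-5 + 1))/13) = (14*(2/(-5)))*(((-5 + 2*9)/(-4))*(1/13)) = (14*(2*(-⅕)))*(-(-5 + 18)/4*(1/13)) = (14*(-⅖))*(-¼*13*(1/13)) = -(-91)/(5*13) = -28/5*(-¼) = 7/5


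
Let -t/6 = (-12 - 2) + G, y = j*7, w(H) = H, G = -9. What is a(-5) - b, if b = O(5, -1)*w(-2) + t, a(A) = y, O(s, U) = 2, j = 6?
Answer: -92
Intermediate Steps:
y = 42 (y = 6*7 = 42)
a(A) = 42
t = 138 (t = -6*((-12 - 2) - 9) = -6*(-14 - 9) = -6*(-23) = 138)
b = 134 (b = 2*(-2) + 138 = -4 + 138 = 134)
a(-5) - b = 42 - 1*134 = 42 - 134 = -92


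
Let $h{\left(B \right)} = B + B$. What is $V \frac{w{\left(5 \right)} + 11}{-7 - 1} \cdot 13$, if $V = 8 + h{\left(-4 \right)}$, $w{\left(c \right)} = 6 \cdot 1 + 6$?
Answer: $0$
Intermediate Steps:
$w{\left(c \right)} = 12$ ($w{\left(c \right)} = 6 + 6 = 12$)
$h{\left(B \right)} = 2 B$
$V = 0$ ($V = 8 + 2 \left(-4\right) = 8 - 8 = 0$)
$V \frac{w{\left(5 \right)} + 11}{-7 - 1} \cdot 13 = 0 \frac{12 + 11}{-7 - 1} \cdot 13 = 0 \frac{23}{-8} \cdot 13 = 0 \cdot 23 \left(- \frac{1}{8}\right) 13 = 0 \left(- \frac{23}{8}\right) 13 = 0 \cdot 13 = 0$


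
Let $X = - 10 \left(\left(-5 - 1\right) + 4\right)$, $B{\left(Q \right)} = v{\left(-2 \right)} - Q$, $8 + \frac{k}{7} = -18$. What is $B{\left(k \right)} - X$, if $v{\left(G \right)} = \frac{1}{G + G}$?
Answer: $\frac{647}{4} \approx 161.75$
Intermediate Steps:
$k = -182$ ($k = -56 + 7 \left(-18\right) = -56 - 126 = -182$)
$v{\left(G \right)} = \frac{1}{2 G}$
$B{\left(Q \right)} = - \frac{1}{4} - Q$ ($B{\left(Q \right)} = \frac{1}{2 \left(-2\right)} - Q = \frac{1}{2} \left(- \frac{1}{2}\right) - Q = - \frac{1}{4} - Q$)
$X = 20$ ($X = - 10 \left(\left(-5 - 1\right) + 4\right) = - 10 \left(-6 + 4\right) = \left(-10\right) \left(-2\right) = 20$)
$B{\left(k \right)} - X = \left(- \frac{1}{4} - -182\right) - 20 = \left(- \frac{1}{4} + 182\right) - 20 = \frac{727}{4} - 20 = \frac{647}{4}$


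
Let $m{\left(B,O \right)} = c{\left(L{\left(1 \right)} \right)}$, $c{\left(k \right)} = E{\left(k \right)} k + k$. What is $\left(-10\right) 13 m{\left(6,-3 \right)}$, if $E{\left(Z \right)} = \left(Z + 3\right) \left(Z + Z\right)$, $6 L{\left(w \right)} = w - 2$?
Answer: $\frac{65}{54} \approx 1.2037$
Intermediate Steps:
$L{\left(w \right)} = - \frac{1}{3} + \frac{w}{6}$ ($L{\left(w \right)} = \frac{w - 2}{6} = \frac{-2 + w}{6} = - \frac{1}{3} + \frac{w}{6}$)
$E{\left(Z \right)} = 2 Z \left(3 + Z\right)$ ($E{\left(Z \right)} = \left(3 + Z\right) 2 Z = 2 Z \left(3 + Z\right)$)
$c{\left(k \right)} = k + 2 k^{2} \left(3 + k\right)$ ($c{\left(k \right)} = 2 k \left(3 + k\right) k + k = 2 k^{2} \left(3 + k\right) + k = k + 2 k^{2} \left(3 + k\right)$)
$m{\left(B,O \right)} = - \frac{1}{108}$ ($m{\left(B,O \right)} = \left(- \frac{1}{3} + \frac{1}{6} \cdot 1\right) \left(1 + 2 \left(- \frac{1}{3} + \frac{1}{6} \cdot 1\right) \left(3 + \left(- \frac{1}{3} + \frac{1}{6} \cdot 1\right)\right)\right) = \left(- \frac{1}{3} + \frac{1}{6}\right) \left(1 + 2 \left(- \frac{1}{3} + \frac{1}{6}\right) \left(3 + \left(- \frac{1}{3} + \frac{1}{6}\right)\right)\right) = - \frac{1 + 2 \left(- \frac{1}{6}\right) \left(3 - \frac{1}{6}\right)}{6} = - \frac{1 + 2 \left(- \frac{1}{6}\right) \frac{17}{6}}{6} = - \frac{1 - \frac{17}{18}}{6} = \left(- \frac{1}{6}\right) \frac{1}{18} = - \frac{1}{108}$)
$\left(-10\right) 13 m{\left(6,-3 \right)} = \left(-10\right) 13 \left(- \frac{1}{108}\right) = \left(-130\right) \left(- \frac{1}{108}\right) = \frac{65}{54}$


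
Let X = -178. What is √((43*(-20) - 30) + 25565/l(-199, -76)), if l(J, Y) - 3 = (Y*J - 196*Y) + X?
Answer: I*√31679255793/5969 ≈ 29.819*I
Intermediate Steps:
l(J, Y) = -175 - 196*Y + J*Y (l(J, Y) = 3 + ((Y*J - 196*Y) - 178) = 3 + ((J*Y - 196*Y) - 178) = 3 + ((-196*Y + J*Y) - 178) = 3 + (-178 - 196*Y + J*Y) = -175 - 196*Y + J*Y)
√((43*(-20) - 30) + 25565/l(-199, -76)) = √((43*(-20) - 30) + 25565/(-175 - 196*(-76) - 199*(-76))) = √((-860 - 30) + 25565/(-175 + 14896 + 15124)) = √(-890 + 25565/29845) = √(-890 + 25565*(1/29845)) = √(-890 + 5113/5969) = √(-5307297/5969) = I*√31679255793/5969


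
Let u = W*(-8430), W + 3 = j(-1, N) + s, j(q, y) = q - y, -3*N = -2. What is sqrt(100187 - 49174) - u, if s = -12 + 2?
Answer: -123640 + sqrt(51013) ≈ -1.2341e+5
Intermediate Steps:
N = 2/3 (N = -1/3*(-2) = 2/3 ≈ 0.66667)
s = -10
W = -44/3 (W = -3 + ((-1 - 1*2/3) - 10) = -3 + ((-1 - 2/3) - 10) = -3 + (-5/3 - 10) = -3 - 35/3 = -44/3 ≈ -14.667)
u = 123640 (u = -44/3*(-8430) = 123640)
sqrt(100187 - 49174) - u = sqrt(100187 - 49174) - 1*123640 = sqrt(51013) - 123640 = -123640 + sqrt(51013)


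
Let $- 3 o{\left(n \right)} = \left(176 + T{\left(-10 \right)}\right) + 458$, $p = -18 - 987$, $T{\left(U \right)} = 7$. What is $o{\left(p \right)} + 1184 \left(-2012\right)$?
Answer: $- \frac{7147265}{3} \approx -2.3824 \cdot 10^{6}$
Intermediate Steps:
$p = -1005$ ($p = -18 - 987 = -1005$)
$o{\left(n \right)} = - \frac{641}{3}$ ($o{\left(n \right)} = - \frac{\left(176 + 7\right) + 458}{3} = - \frac{183 + 458}{3} = \left(- \frac{1}{3}\right) 641 = - \frac{641}{3}$)
$o{\left(p \right)} + 1184 \left(-2012\right) = - \frac{641}{3} + 1184 \left(-2012\right) = - \frac{641}{3} - 2382208 = - \frac{7147265}{3}$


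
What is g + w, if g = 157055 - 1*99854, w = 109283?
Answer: 166484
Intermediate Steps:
g = 57201 (g = 157055 - 99854 = 57201)
g + w = 57201 + 109283 = 166484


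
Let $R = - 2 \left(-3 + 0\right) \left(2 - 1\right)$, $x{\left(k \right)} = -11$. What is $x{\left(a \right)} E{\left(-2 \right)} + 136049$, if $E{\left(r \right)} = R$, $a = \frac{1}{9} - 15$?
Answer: $135983$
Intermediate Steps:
$a = - \frac{134}{9}$ ($a = \frac{1}{9} - 15 = - \frac{134}{9} \approx -14.889$)
$R = 6$ ($R = - 2 \left(\left(-3\right) 1\right) = \left(-2\right) \left(-3\right) = 6$)
$E{\left(r \right)} = 6$
$x{\left(a \right)} E{\left(-2 \right)} + 136049 = \left(-11\right) 6 + 136049 = -66 + 136049 = 135983$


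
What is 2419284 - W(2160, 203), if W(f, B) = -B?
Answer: 2419487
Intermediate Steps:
2419284 - W(2160, 203) = 2419284 - (-1)*203 = 2419284 - 1*(-203) = 2419284 + 203 = 2419487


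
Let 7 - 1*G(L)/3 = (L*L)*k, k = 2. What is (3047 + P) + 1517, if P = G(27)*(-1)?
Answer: 8917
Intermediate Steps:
G(L) = 21 - 6*L² (G(L) = 21 - 3*L*L*2 = 21 - 3*L²*2 = 21 - 6*L²)
P = 4353 (P = (21 - 6*27²)*(-1) = (21 - 6*729)*(-1) = (21 - 4374)*(-1) = -4353*(-1) = 4353)
(3047 + P) + 1517 = (3047 + 4353) + 1517 = 7400 + 1517 = 8917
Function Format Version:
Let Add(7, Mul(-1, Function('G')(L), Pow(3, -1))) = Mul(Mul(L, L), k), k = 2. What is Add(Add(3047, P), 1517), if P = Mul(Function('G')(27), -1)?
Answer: 8917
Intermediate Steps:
Function('G')(L) = Add(21, Mul(-6, Pow(L, 2))) (Function('G')(L) = Add(21, Mul(-3, Mul(Mul(L, L), 2))) = Add(21, Mul(-3, Mul(Pow(L, 2), 2))) = Add(21, Mul(-3, Mul(2, Pow(L, 2)))) = Add(21, Mul(-6, Pow(L, 2))))
P = 4353 (P = Mul(Add(21, Mul(-6, Pow(27, 2))), -1) = Mul(Add(21, Mul(-6, 729)), -1) = Mul(Add(21, -4374), -1) = Mul(-4353, -1) = 4353)
Add(Add(3047, P), 1517) = Add(Add(3047, 4353), 1517) = Add(7400, 1517) = 8917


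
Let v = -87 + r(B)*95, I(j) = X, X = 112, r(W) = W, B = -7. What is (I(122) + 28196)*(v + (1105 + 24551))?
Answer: 704982432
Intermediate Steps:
I(j) = 112
v = -752 (v = -87 - 7*95 = -87 - 665 = -752)
(I(122) + 28196)*(v + (1105 + 24551)) = (112 + 28196)*(-752 + (1105 + 24551)) = 28308*(-752 + 25656) = 28308*24904 = 704982432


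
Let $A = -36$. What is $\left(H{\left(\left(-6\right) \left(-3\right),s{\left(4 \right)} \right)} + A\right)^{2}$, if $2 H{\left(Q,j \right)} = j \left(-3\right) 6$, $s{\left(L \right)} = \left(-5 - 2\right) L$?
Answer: $46656$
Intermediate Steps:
$s{\left(L \right)} = - 7 L$
$H{\left(Q,j \right)} = - 9 j$ ($H{\left(Q,j \right)} = \frac{j \left(-3\right) 6}{2} = \frac{- 3 j 6}{2} = \frac{\left(-18\right) j}{2} = - 9 j$)
$\left(H{\left(\left(-6\right) \left(-3\right),s{\left(4 \right)} \right)} + A\right)^{2} = \left(- 9 \left(\left(-7\right) 4\right) - 36\right)^{2} = \left(\left(-9\right) \left(-28\right) - 36\right)^{2} = \left(252 - 36\right)^{2} = 216^{2} = 46656$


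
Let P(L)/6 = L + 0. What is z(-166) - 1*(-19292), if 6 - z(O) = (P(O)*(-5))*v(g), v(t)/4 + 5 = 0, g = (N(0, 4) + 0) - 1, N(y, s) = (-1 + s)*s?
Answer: 118898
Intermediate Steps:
N(y, s) = s*(-1 + s)
P(L) = 6*L (P(L) = 6*(L + 0) = 6*L)
g = 11 (g = (4*(-1 + 4) + 0) - 1 = (4*3 + 0) - 1 = (12 + 0) - 1 = 12 - 1 = 11)
v(t) = -20 (v(t) = -20 + 4*0 = -20 + 0 = -20)
z(O) = 6 - 600*O (z(O) = 6 - (6*O)*(-5)*(-20) = 6 - (-30*O)*(-20) = 6 - 600*O)
z(-166) - 1*(-19292) = (6 - 600*(-166)) - 1*(-19292) = (6 + 99600) + 19292 = 99606 + 19292 = 118898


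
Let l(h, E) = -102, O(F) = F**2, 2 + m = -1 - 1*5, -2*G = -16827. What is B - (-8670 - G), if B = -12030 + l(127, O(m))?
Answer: 9903/2 ≈ 4951.5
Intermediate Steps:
G = 16827/2 (G = -1/2*(-16827) = 16827/2 ≈ 8413.5)
m = -8 (m = -2 + (-1 - 1*5) = -2 + (-1 - 5) = -2 - 6 = -8)
B = -12132 (B = -12030 - 102 = -12132)
B - (-8670 - G) = -12132 - (-8670 - 1*16827/2) = -12132 - (-8670 - 16827/2) = -12132 - 1*(-34167/2) = -12132 + 34167/2 = 9903/2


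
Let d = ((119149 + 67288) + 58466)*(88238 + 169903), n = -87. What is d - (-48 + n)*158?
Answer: 63219526653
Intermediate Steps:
d = 63219505323 (d = (186437 + 58466)*258141 = 244903*258141 = 63219505323)
d - (-48 + n)*158 = 63219505323 - (-48 - 87)*158 = 63219505323 - (-135)*158 = 63219505323 - 1*(-21330) = 63219505323 + 21330 = 63219526653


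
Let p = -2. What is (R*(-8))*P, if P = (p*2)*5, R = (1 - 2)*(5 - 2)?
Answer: -480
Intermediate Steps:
R = -3 (R = -1*3 = -3)
P = -20 (P = -2*2*5 = -4*5 = -20)
(R*(-8))*P = -3*(-8)*(-20) = 24*(-20) = -480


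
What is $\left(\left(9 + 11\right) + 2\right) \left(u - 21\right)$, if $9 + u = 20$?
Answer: $-220$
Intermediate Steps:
$u = 11$ ($u = -9 + 20 = 11$)
$\left(\left(9 + 11\right) + 2\right) \left(u - 21\right) = \left(\left(9 + 11\right) + 2\right) \left(11 - 21\right) = \left(20 + 2\right) \left(-10\right) = 22 \left(-10\right) = -220$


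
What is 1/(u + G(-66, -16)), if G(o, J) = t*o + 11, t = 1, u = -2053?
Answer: -1/2108 ≈ -0.00047438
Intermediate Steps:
G(o, J) = 11 + o (G(o, J) = 1*o + 11 = o + 11 = 11 + o)
1/(u + G(-66, -16)) = 1/(-2053 + (11 - 66)) = 1/(-2053 - 55) = 1/(-2108) = -1/2108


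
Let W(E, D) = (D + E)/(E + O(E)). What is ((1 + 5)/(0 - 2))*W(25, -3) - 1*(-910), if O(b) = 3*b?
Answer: 45467/50 ≈ 909.34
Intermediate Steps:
W(E, D) = (D + E)/(4*E) (W(E, D) = (D + E)/(E + 3*E) = (D + E)/((4*E)) = (D + E)*(1/(4*E)) = (D + E)/(4*E))
((1 + 5)/(0 - 2))*W(25, -3) - 1*(-910) = ((1 + 5)/(0 - 2))*((¼)*(-3 + 25)/25) - 1*(-910) = (6/(-2))*((¼)*(1/25)*22) + 910 = (6*(-½))*(11/50) + 910 = -3*11/50 + 910 = -33/50 + 910 = 45467/50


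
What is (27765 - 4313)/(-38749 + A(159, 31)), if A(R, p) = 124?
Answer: -23452/38625 ≈ -0.60717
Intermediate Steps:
(27765 - 4313)/(-38749 + A(159, 31)) = (27765 - 4313)/(-38749 + 124) = 23452/(-38625) = 23452*(-1/38625) = -23452/38625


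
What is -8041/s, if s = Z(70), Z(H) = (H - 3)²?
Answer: -8041/4489 ≈ -1.7913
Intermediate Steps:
Z(H) = (-3 + H)²
s = 4489 (s = (-3 + 70)² = 67² = 4489)
-8041/s = -8041/4489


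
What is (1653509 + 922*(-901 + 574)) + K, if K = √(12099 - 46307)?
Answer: 1352015 + 4*I*√2138 ≈ 1.352e+6 + 184.95*I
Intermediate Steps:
K = 4*I*√2138 (K = √(-34208) = 4*I*√2138 ≈ 184.95*I)
(1653509 + 922*(-901 + 574)) + K = (1653509 + 922*(-901 + 574)) + 4*I*√2138 = (1653509 + 922*(-327)) + 4*I*√2138 = (1653509 - 301494) + 4*I*√2138 = 1352015 + 4*I*√2138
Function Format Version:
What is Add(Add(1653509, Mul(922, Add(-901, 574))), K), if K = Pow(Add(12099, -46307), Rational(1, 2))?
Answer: Add(1352015, Mul(4, I, Pow(2138, Rational(1, 2)))) ≈ Add(1.3520e+6, Mul(184.95, I))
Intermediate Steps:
K = Mul(4, I, Pow(2138, Rational(1, 2))) (K = Pow(-34208, Rational(1, 2)) = Mul(4, I, Pow(2138, Rational(1, 2))) ≈ Mul(184.95, I))
Add(Add(1653509, Mul(922, Add(-901, 574))), K) = Add(Add(1653509, Mul(922, Add(-901, 574))), Mul(4, I, Pow(2138, Rational(1, 2)))) = Add(Add(1653509, Mul(922, -327)), Mul(4, I, Pow(2138, Rational(1, 2)))) = Add(Add(1653509, -301494), Mul(4, I, Pow(2138, Rational(1, 2)))) = Add(1352015, Mul(4, I, Pow(2138, Rational(1, 2))))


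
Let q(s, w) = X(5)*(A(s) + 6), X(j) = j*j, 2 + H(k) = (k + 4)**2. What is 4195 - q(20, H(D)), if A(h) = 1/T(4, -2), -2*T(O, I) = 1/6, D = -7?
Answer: 4345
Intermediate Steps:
T(O, I) = -1/12 (T(O, I) = -1/2/6 = -1/2*1/6 = -1/12)
H(k) = -2 + (4 + k)**2 (H(k) = -2 + (k + 4)**2 = -2 + (4 + k)**2)
A(h) = -12 (A(h) = 1/(-1/12) = -12)
X(j) = j**2
q(s, w) = -150 (q(s, w) = 5**2*(-12 + 6) = 25*(-6) = -150)
4195 - q(20, H(D)) = 4195 - 1*(-150) = 4195 + 150 = 4345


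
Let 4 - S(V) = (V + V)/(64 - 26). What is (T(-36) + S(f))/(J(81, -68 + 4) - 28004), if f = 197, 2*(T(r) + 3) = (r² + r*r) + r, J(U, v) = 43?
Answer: -24104/531259 ≈ -0.045371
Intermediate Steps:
T(r) = -3 + r² + r/2 (T(r) = -3 + ((r² + r*r) + r)/2 = -3 + ((r² + r²) + r)/2 = -3 + (2*r² + r)/2 = -3 + (r + 2*r²)/2 = -3 + (r² + r/2) = -3 + r² + r/2)
S(V) = 4 - V/19 (S(V) = 4 - (V + V)/(64 - 26) = 4 - 2*V/38 = 4 - V/19)
(T(-36) + S(f))/(J(81, -68 + 4) - 28004) = ((-3 + (-36)² + (½)*(-36)) + (4 - 1/19*197))/(43 - 28004) = ((-3 + 1296 - 18) + (4 - 197/19))/(-27961) = (1275 - 121/19)*(-1/27961) = (24104/19)*(-1/27961) = -24104/531259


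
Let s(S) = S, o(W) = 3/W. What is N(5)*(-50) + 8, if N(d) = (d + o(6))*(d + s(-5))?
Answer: 8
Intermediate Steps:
N(d) = (½ + d)*(-5 + d) (N(d) = (d + 3/6)*(d - 5) = (d + 3*(⅙))*(-5 + d) = (d + ½)*(-5 + d) = (½ + d)*(-5 + d))
N(5)*(-50) + 8 = (-5/2 + 5² - 9/2*5)*(-50) + 8 = (-5/2 + 25 - 45/2)*(-50) + 8 = 0*(-50) + 8 = 0 + 8 = 8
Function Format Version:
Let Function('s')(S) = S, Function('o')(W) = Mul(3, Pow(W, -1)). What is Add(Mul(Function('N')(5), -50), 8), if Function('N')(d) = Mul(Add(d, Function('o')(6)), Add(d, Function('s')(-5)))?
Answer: 8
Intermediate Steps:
Function('N')(d) = Mul(Add(Rational(1, 2), d), Add(-5, d)) (Function('N')(d) = Mul(Add(d, Mul(3, Pow(6, -1))), Add(d, -5)) = Mul(Add(d, Mul(3, Rational(1, 6))), Add(-5, d)) = Mul(Add(d, Rational(1, 2)), Add(-5, d)) = Mul(Add(Rational(1, 2), d), Add(-5, d)))
Add(Mul(Function('N')(5), -50), 8) = Add(Mul(Add(Rational(-5, 2), Pow(5, 2), Mul(Rational(-9, 2), 5)), -50), 8) = Add(Mul(Add(Rational(-5, 2), 25, Rational(-45, 2)), -50), 8) = Add(Mul(0, -50), 8) = Add(0, 8) = 8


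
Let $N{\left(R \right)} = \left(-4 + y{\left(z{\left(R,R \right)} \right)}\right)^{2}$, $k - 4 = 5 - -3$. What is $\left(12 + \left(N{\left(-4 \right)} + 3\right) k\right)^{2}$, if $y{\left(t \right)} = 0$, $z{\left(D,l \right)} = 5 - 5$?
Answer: $57600$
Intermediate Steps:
$z{\left(D,l \right)} = 0$ ($z{\left(D,l \right)} = 5 - 5 = 0$)
$k = 12$ ($k = 4 + \left(5 - -3\right) = 4 + \left(5 + 3\right) = 4 + 8 = 12$)
$N{\left(R \right)} = 16$ ($N{\left(R \right)} = \left(-4 + 0\right)^{2} = \left(-4\right)^{2} = 16$)
$\left(12 + \left(N{\left(-4 \right)} + 3\right) k\right)^{2} = \left(12 + \left(16 + 3\right) 12\right)^{2} = \left(12 + 19 \cdot 12\right)^{2} = \left(12 + 228\right)^{2} = 240^{2} = 57600$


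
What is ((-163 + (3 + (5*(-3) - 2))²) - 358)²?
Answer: 105625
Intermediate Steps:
((-163 + (3 + (5*(-3) - 2))²) - 358)² = ((-163 + (3 + (-15 - 2))²) - 358)² = ((-163 + (3 - 17)²) - 358)² = ((-163 + (-14)²) - 358)² = ((-163 + 196) - 358)² = (33 - 358)² = (-325)² = 105625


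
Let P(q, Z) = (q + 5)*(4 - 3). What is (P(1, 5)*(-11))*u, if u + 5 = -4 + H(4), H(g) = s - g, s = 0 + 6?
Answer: 462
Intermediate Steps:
P(q, Z) = 5 + q (P(q, Z) = (5 + q)*1 = 5 + q)
s = 6
H(g) = 6 - g
u = -7 (u = -5 + (-4 + (6 - 1*4)) = -5 + (-4 + (6 - 4)) = -5 + (-4 + 2) = -5 - 2 = -7)
(P(1, 5)*(-11))*u = ((5 + 1)*(-11))*(-7) = (6*(-11))*(-7) = -66*(-7) = 462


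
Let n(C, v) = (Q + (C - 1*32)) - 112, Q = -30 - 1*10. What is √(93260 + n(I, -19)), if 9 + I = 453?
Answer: 4*√5845 ≈ 305.81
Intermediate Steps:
Q = -40 (Q = -30 - 10 = -40)
I = 444 (I = -9 + 453 = 444)
n(C, v) = -184 + C (n(C, v) = (-40 + (C - 1*32)) - 112 = (-40 + (C - 32)) - 112 = (-40 + (-32 + C)) - 112 = (-72 + C) - 112 = -184 + C)
√(93260 + n(I, -19)) = √(93260 + (-184 + 444)) = √(93260 + 260) = √93520 = 4*√5845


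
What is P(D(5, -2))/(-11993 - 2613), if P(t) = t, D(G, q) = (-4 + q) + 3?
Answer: 3/14606 ≈ 0.00020540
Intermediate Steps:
D(G, q) = -1 + q
P(D(5, -2))/(-11993 - 2613) = (-1 - 2)/(-11993 - 2613) = -3/(-14606) = -1/14606*(-3) = 3/14606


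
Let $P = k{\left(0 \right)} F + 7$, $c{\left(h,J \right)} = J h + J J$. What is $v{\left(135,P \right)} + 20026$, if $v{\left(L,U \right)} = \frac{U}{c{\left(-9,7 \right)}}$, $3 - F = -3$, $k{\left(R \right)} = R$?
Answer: $\frac{40051}{2} \approx 20026.0$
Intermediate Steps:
$c{\left(h,J \right)} = J^{2} + J h$ ($c{\left(h,J \right)} = J h + J^{2} = J^{2} + J h$)
$F = 6$ ($F = 3 - -3 = 3 + 3 = 6$)
$P = 7$ ($P = 0 \cdot 6 + 7 = 0 + 7 = 7$)
$v{\left(L,U \right)} = - \frac{U}{14}$ ($v{\left(L,U \right)} = \frac{U}{7 \left(7 - 9\right)} = \frac{U}{7 \left(-2\right)} = \frac{U}{-14} = U \left(- \frac{1}{14}\right) = - \frac{U}{14}$)
$v{\left(135,P \right)} + 20026 = \left(- \frac{1}{14}\right) 7 + 20026 = - \frac{1}{2} + 20026 = \frac{40051}{2}$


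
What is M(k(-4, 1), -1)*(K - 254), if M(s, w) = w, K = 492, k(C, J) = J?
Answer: -238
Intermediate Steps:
M(k(-4, 1), -1)*(K - 254) = -(492 - 254) = -1*238 = -238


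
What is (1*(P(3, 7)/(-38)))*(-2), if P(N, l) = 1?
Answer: 1/19 ≈ 0.052632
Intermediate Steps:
(1*(P(3, 7)/(-38)))*(-2) = (1*(1/(-38)))*(-2) = (1*(1*(-1/38)))*(-2) = (1*(-1/38))*(-2) = -1/38*(-2) = 1/19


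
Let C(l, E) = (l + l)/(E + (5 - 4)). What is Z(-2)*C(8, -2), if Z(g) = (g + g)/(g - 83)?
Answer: -64/85 ≈ -0.75294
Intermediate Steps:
Z(g) = 2*g/(-83 + g) (Z(g) = (2*g)/(-83 + g) = 2*g/(-83 + g))
C(l, E) = 2*l/(1 + E) (C(l, E) = (2*l)/(E + 1) = (2*l)/(1 + E) = 2*l/(1 + E))
Z(-2)*C(8, -2) = (2*(-2)/(-83 - 2))*(2*8/(1 - 2)) = (2*(-2)/(-85))*(2*8/(-1)) = (2*(-2)*(-1/85))*(2*8*(-1)) = (4/85)*(-16) = -64/85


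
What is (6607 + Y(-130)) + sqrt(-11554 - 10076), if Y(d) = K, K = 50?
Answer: 6657 + I*sqrt(21630) ≈ 6657.0 + 147.07*I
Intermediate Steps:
Y(d) = 50
(6607 + Y(-130)) + sqrt(-11554 - 10076) = (6607 + 50) + sqrt(-11554 - 10076) = 6657 + sqrt(-21630) = 6657 + I*sqrt(21630)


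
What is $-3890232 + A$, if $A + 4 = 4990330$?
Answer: $1100094$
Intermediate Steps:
$A = 4990326$ ($A = -4 + 4990330 = 4990326$)
$-3890232 + A = -3890232 + 4990326 = 1100094$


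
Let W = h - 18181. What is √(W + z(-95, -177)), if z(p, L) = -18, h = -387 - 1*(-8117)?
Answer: 19*I*√29 ≈ 102.32*I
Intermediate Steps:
h = 7730 (h = -387 + 8117 = 7730)
W = -10451 (W = 7730 - 18181 = -10451)
√(W + z(-95, -177)) = √(-10451 - 18) = √(-10469) = 19*I*√29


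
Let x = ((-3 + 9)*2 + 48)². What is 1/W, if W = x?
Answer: 1/3600 ≈ 0.00027778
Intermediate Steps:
x = 3600 (x = (6*2 + 48)² = (12 + 48)² = 60² = 3600)
W = 3600
1/W = 1/3600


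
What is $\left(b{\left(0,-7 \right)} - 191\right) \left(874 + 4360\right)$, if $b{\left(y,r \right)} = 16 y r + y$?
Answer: $-999694$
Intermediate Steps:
$b{\left(y,r \right)} = y + 16 r y$ ($b{\left(y,r \right)} = 16 r y + y = y + 16 r y$)
$\left(b{\left(0,-7 \right)} - 191\right) \left(874 + 4360\right) = \left(0 \left(1 + 16 \left(-7\right)\right) - 191\right) \left(874 + 4360\right) = \left(0 \left(1 - 112\right) - 191\right) 5234 = \left(0 \left(-111\right) - 191\right) 5234 = \left(0 - 191\right) 5234 = \left(-191\right) 5234 = -999694$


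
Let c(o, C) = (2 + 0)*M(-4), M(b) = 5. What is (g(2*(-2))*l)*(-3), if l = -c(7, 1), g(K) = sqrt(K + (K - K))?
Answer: 60*I ≈ 60.0*I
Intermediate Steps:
c(o, C) = 10 (c(o, C) = (2 + 0)*5 = 2*5 = 10)
g(K) = sqrt(K) (g(K) = sqrt(K + 0) = sqrt(K))
l = -10 (l = -1*10 = -10)
(g(2*(-2))*l)*(-3) = (sqrt(2*(-2))*(-10))*(-3) = (sqrt(-4)*(-10))*(-3) = ((2*I)*(-10))*(-3) = -20*I*(-3) = 60*I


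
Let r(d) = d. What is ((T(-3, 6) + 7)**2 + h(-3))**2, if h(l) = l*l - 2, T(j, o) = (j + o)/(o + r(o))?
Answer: 908209/256 ≈ 3547.7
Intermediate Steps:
T(j, o) = (j + o)/(2*o) (T(j, o) = (j + o)/(o + o) = (j + o)/((2*o)) = (j + o)*(1/(2*o)) = (j + o)/(2*o))
h(l) = -2 + l**2 (h(l) = l**2 - 2 = -2 + l**2)
((T(-3, 6) + 7)**2 + h(-3))**2 = (((1/2)*(-3 + 6)/6 + 7)**2 + (-2 + (-3)**2))**2 = (((1/2)*(1/6)*3 + 7)**2 + (-2 + 9))**2 = ((1/4 + 7)**2 + 7)**2 = ((29/4)**2 + 7)**2 = (841/16 + 7)**2 = (953/16)**2 = 908209/256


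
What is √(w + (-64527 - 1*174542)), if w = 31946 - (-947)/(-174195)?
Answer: 2*I*√3562879453285/8295 ≈ 455.11*I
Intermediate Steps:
w = 5564832523/174195 (w = 31946 - (-947)*(-1)/174195 = 31946 - 1*947/174195 = 31946 - 947/174195 = 5564832523/174195 ≈ 31946.)
√(w + (-64527 - 1*174542)) = √(5564832523/174195 + (-64527 - 1*174542)) = √(5564832523/174195 + (-64527 - 174542)) = √(5564832523/174195 - 239069) = √(-36079791932/174195) = 2*I*√3562879453285/8295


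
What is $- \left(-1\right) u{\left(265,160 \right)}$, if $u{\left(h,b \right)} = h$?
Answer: $265$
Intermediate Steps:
$- \left(-1\right) u{\left(265,160 \right)} = - \left(-1\right) 265 = \left(-1\right) \left(-265\right) = 265$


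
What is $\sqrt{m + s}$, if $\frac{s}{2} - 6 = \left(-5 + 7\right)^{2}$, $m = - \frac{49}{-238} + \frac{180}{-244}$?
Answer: $\frac{\sqrt{83741898}}{2074} \approx 4.4123$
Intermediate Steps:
$m = - \frac{1103}{2074}$ ($m = \left(-49\right) \left(- \frac{1}{238}\right) + 180 \left(- \frac{1}{244}\right) = \frac{7}{34} - \frac{45}{61} = - \frac{1103}{2074} \approx -0.53182$)
$s = 20$ ($s = 12 + 2 \left(-5 + 7\right)^{2} = 12 + 2 \cdot 2^{2} = 12 + 2 \cdot 4 = 12 + 8 = 20$)
$\sqrt{m + s} = \sqrt{- \frac{1103}{2074} + 20} = \sqrt{\frac{40377}{2074}} = \frac{\sqrt{83741898}}{2074}$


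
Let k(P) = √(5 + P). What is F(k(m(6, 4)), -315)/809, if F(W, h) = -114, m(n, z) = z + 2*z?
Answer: -114/809 ≈ -0.14091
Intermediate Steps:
m(n, z) = 3*z
F(k(m(6, 4)), -315)/809 = -114/809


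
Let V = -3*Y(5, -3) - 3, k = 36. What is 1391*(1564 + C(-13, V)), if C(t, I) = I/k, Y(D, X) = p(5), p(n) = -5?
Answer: 6527963/3 ≈ 2.1760e+6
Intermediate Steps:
Y(D, X) = -5
V = 12 (V = -3*(-5) - 3 = 15 - 3 = 12)
C(t, I) = I/36
1391*(1564 + C(-13, V)) = 1391*(1564 + (1/36)*12) = 1391*(1564 + ⅓) = 1391*(4693/3) = 6527963/3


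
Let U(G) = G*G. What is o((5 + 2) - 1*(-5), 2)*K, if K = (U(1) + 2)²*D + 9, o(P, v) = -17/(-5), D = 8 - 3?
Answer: 918/5 ≈ 183.60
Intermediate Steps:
U(G) = G²
D = 5
o(P, v) = 17/5 (o(P, v) = -17*(-⅕) = 17/5)
K = 54 (K = (1² + 2)²*5 + 9 = (1 + 2)²*5 + 9 = 3²*5 + 9 = 9*5 + 9 = 45 + 9 = 54)
o((5 + 2) - 1*(-5), 2)*K = (17/5)*54 = 918/5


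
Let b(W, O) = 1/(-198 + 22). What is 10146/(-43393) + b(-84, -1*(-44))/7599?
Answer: -13569547297/58034839632 ≈ -0.23382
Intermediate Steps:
b(W, O) = -1/176 (b(W, O) = 1/(-176) = -1/176)
10146/(-43393) + b(-84, -1*(-44))/7599 = 10146/(-43393) - 1/176/7599 = 10146*(-1/43393) - 1/176*1/7599 = -10146/43393 - 1/1337424 = -13569547297/58034839632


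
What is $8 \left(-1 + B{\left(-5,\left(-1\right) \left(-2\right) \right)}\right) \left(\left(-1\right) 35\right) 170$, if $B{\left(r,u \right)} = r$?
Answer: $285600$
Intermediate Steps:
$8 \left(-1 + B{\left(-5,\left(-1\right) \left(-2\right) \right)}\right) \left(\left(-1\right) 35\right) 170 = 8 \left(-1 - 5\right) \left(\left(-1\right) 35\right) 170 = 8 \left(-6\right) \left(-35\right) 170 = \left(-48\right) \left(-35\right) 170 = 1680 \cdot 170 = 285600$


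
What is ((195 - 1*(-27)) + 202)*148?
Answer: 62752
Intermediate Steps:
((195 - 1*(-27)) + 202)*148 = ((195 + 27) + 202)*148 = (222 + 202)*148 = 424*148 = 62752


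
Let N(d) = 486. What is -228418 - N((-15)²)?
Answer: -228904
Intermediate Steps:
-228418 - N((-15)²) = -228418 - 1*486 = -228418 - 486 = -228904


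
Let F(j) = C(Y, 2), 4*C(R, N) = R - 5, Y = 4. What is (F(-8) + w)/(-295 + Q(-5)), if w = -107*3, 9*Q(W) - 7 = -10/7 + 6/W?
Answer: 44975/41232 ≈ 1.0908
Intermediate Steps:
Q(W) = 13/21 + 2/(3*W) (Q(W) = 7/9 + (-10/7 + 6/W)/9 = 7/9 + (-10/63 + 2/(3*W)) = 13/21 + 2/(3*W))
C(R, N) = -5/4 + R/4 (C(R, N) = (R - 5)/4 = (-5 + R)/4 = -5/4 + R/4)
F(j) = -¼ (F(j) = -5/4 + (¼)*4 = -5/4 + 1 = -¼)
w = -321
(F(-8) + w)/(-295 + Q(-5)) = (-¼ - 321)/(-295 + (1/21)*(14 + 13*(-5))/(-5)) = -1285/(4*(-295 + (1/21)*(-⅕)*(14 - 65))) = -1285/(4*(-295 + (1/21)*(-⅕)*(-51))) = -1285/(4*(-295 + 17/35)) = -1285/(4*(-10308/35)) = -1285/4*(-35/10308) = 44975/41232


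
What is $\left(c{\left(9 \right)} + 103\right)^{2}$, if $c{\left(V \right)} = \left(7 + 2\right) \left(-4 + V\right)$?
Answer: $21904$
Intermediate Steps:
$c{\left(V \right)} = -36 + 9 V$ ($c{\left(V \right)} = 9 \left(-4 + V\right) = -36 + 9 V$)
$\left(c{\left(9 \right)} + 103\right)^{2} = \left(\left(-36 + 9 \cdot 9\right) + 103\right)^{2} = \left(\left(-36 + 81\right) + 103\right)^{2} = \left(45 + 103\right)^{2} = 148^{2} = 21904$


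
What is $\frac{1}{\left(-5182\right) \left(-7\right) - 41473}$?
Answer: $- \frac{1}{5199} \approx -0.00019234$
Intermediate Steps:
$\frac{1}{\left(-5182\right) \left(-7\right) - 41473} = \frac{1}{36274 - 41473} = \frac{1}{-5199} = - \frac{1}{5199}$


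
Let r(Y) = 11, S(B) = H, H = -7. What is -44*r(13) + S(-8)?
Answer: -491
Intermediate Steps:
S(B) = -7
-44*r(13) + S(-8) = -44*11 - 7 = -484 - 7 = -491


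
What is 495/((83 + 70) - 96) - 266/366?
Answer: 27668/3477 ≈ 7.9574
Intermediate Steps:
495/((83 + 70) - 96) - 266/366 = 495/(153 - 96) - 266*1/366 = 495/57 - 133/183 = 495*(1/57) - 133/183 = 165/19 - 133/183 = 27668/3477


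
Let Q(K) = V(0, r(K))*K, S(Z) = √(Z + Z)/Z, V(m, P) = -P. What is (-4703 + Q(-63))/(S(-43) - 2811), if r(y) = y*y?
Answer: -29655465312/339774005 + 245344*I*√86/339774005 ≈ -87.28 + 0.0066963*I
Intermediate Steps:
r(y) = y²
S(Z) = √2/√Z (S(Z) = √(2*Z)/Z = (√2*√Z)/Z = √2/√Z)
Q(K) = -K³ (Q(K) = (-K²)*K = -K³)
(-4703 + Q(-63))/(S(-43) - 2811) = (-4703 - 1*(-63)³)/(√2/√(-43) - 2811) = (-4703 - 1*(-250047))/(√2*(-I*√43/43) - 2811) = (-4703 + 250047)/(-I*√86/43 - 2811) = 245344/(-2811 - I*√86/43)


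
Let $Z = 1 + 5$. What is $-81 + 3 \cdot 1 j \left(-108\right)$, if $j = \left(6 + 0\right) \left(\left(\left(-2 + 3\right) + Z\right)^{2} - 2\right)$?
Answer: $-91449$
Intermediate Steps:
$Z = 6$
$j = 282$ ($j = \left(6 + 0\right) \left(\left(\left(-2 + 3\right) + 6\right)^{2} - 2\right) = 6 \left(\left(1 + 6\right)^{2} - 2\right) = 6 \left(7^{2} - 2\right) = 6 \left(49 - 2\right) = 6 \cdot 47 = 282$)
$-81 + 3 \cdot 1 j \left(-108\right) = -81 + 3 \cdot 1 \cdot 282 \left(-108\right) = -81 + 3 \cdot 282 \left(-108\right) = -81 + 846 \left(-108\right) = -81 - 91368 = -91449$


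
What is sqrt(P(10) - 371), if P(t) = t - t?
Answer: I*sqrt(371) ≈ 19.261*I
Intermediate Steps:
P(t) = 0
sqrt(P(10) - 371) = sqrt(0 - 371) = sqrt(-371) = I*sqrt(371)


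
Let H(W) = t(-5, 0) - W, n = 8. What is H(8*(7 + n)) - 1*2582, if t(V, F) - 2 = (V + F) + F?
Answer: -2705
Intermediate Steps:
t(V, F) = 2 + V + 2*F (t(V, F) = 2 + ((V + F) + F) = 2 + ((F + V) + F) = 2 + (V + 2*F) = 2 + V + 2*F)
H(W) = -3 - W (H(W) = (2 - 5 + 2*0) - W = (2 - 5 + 0) - W = -3 - W)
H(8*(7 + n)) - 1*2582 = (-3 - 8*(7 + 8)) - 1*2582 = (-3 - 8*15) - 2582 = (-3 - 1*120) - 2582 = (-3 - 120) - 2582 = -123 - 2582 = -2705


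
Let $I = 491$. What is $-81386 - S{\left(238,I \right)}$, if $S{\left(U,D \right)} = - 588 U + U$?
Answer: $58320$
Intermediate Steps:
$S{\left(U,D \right)} = - 587 U$
$-81386 - S{\left(238,I \right)} = -81386 - \left(-587\right) 238 = -81386 - -139706 = -81386 + 139706 = 58320$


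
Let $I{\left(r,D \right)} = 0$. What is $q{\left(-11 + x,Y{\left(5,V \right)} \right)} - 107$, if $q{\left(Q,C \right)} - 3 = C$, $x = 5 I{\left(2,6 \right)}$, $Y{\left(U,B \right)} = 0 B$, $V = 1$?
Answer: $-104$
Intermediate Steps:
$Y{\left(U,B \right)} = 0$
$x = 0$ ($x = 5 \cdot 0 = 0$)
$q{\left(Q,C \right)} = 3 + C$
$q{\left(-11 + x,Y{\left(5,V \right)} \right)} - 107 = \left(3 + 0\right) - 107 = 3 - 107 = -104$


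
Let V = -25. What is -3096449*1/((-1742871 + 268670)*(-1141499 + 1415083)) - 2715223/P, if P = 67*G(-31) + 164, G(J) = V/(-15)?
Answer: -3285293350049387573/333543825879568 ≈ -9849.7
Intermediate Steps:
G(J) = 5/3 (G(J) = -25/(-15) = -25*(-1/15) = 5/3)
P = 827/3 (P = 67*(5/3) + 164 = 335/3 + 164 = 827/3 ≈ 275.67)
-3096449*1/((-1742871 + 268670)*(-1141499 + 1415083)) - 2715223/P = -3096449*1/((-1742871 + 268670)*(-1141499 + 1415083)) - 2715223/827/3 = -3096449/(273584*(-1474201)) - 2715223*3/827 = -3096449/(-403317806384) - 8145669/827 = -3096449*(-1/403317806384) - 8145669/827 = 3096449/403317806384 - 8145669/827 = -3285293350049387573/333543825879568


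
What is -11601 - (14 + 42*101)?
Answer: -15857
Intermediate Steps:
-11601 - (14 + 42*101) = -11601 - (14 + 4242) = -11601 - 1*4256 = -11601 - 4256 = -15857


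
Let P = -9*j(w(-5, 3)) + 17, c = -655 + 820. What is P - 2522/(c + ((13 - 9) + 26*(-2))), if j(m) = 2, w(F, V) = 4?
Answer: -203/9 ≈ -22.556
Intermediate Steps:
c = 165
P = -1 (P = -9*2 + 17 = -18 + 17 = -1)
P - 2522/(c + ((13 - 9) + 26*(-2))) = -1 - 2522/(165 + ((13 - 9) + 26*(-2))) = -1 - 2522/(165 + (4 - 52)) = -1 - 2522/(165 - 48) = -1 - 2522/117 = -1 - 1*194/9 = -1 - 194/9 = -203/9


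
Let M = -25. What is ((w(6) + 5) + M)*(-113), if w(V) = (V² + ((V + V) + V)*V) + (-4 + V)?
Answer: -14238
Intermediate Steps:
w(V) = -4 + V + 4*V² (w(V) = (V² + (2*V + V)*V) + (-4 + V) = (V² + (3*V)*V) + (-4 + V) = (V² + 3*V²) + (-4 + V) = 4*V² + (-4 + V) = -4 + V + 4*V²)
((w(6) + 5) + M)*(-113) = (((-4 + 6 + 4*6²) + 5) - 25)*(-113) = (((-4 + 6 + 4*36) + 5) - 25)*(-113) = (((-4 + 6 + 144) + 5) - 25)*(-113) = ((146 + 5) - 25)*(-113) = (151 - 25)*(-113) = 126*(-113) = -14238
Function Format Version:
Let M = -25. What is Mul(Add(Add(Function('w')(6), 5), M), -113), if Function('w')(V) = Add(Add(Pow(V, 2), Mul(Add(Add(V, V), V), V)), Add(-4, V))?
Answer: -14238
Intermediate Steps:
Function('w')(V) = Add(-4, V, Mul(4, Pow(V, 2))) (Function('w')(V) = Add(Add(Pow(V, 2), Mul(Add(Mul(2, V), V), V)), Add(-4, V)) = Add(Add(Pow(V, 2), Mul(Mul(3, V), V)), Add(-4, V)) = Add(Add(Pow(V, 2), Mul(3, Pow(V, 2))), Add(-4, V)) = Add(Mul(4, Pow(V, 2)), Add(-4, V)) = Add(-4, V, Mul(4, Pow(V, 2))))
Mul(Add(Add(Function('w')(6), 5), M), -113) = Mul(Add(Add(Add(-4, 6, Mul(4, Pow(6, 2))), 5), -25), -113) = Mul(Add(Add(Add(-4, 6, Mul(4, 36)), 5), -25), -113) = Mul(Add(Add(Add(-4, 6, 144), 5), -25), -113) = Mul(Add(Add(146, 5), -25), -113) = Mul(Add(151, -25), -113) = Mul(126, -113) = -14238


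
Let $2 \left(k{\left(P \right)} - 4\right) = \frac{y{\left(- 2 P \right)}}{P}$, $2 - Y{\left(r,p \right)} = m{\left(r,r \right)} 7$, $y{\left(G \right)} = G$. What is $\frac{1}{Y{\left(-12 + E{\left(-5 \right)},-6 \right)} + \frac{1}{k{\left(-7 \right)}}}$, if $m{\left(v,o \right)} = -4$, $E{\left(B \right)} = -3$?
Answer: $\frac{3}{91} \approx 0.032967$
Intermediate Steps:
$Y{\left(r,p \right)} = 30$ ($Y{\left(r,p \right)} = 2 - \left(-4\right) 7 = 2 - -28 = 2 + 28 = 30$)
$k{\left(P \right)} = 3$ ($k{\left(P \right)} = 4 + \frac{- 2 P \frac{1}{P}}{2} = 4 + \frac{1}{2} \left(-2\right) = 4 - 1 = 3$)
$\frac{1}{Y{\left(-12 + E{\left(-5 \right)},-6 \right)} + \frac{1}{k{\left(-7 \right)}}} = \frac{1}{30 + \frac{1}{3}} = \frac{1}{\frac{91}{3}} = \frac{3}{91}$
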